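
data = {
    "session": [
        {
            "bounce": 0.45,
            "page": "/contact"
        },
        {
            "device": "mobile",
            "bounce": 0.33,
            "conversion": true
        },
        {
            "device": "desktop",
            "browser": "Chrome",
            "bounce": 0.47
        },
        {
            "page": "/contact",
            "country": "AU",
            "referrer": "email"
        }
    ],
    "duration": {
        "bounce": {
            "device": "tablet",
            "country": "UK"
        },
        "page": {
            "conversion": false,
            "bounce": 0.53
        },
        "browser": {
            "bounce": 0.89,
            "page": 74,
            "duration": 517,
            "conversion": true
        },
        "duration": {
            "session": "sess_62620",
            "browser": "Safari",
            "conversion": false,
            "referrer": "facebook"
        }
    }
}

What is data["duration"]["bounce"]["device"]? "tablet"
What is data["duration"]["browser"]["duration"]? 517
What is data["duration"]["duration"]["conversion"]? False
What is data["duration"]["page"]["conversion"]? False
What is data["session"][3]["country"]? "AU"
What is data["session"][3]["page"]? "/contact"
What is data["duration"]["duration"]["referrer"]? "facebook"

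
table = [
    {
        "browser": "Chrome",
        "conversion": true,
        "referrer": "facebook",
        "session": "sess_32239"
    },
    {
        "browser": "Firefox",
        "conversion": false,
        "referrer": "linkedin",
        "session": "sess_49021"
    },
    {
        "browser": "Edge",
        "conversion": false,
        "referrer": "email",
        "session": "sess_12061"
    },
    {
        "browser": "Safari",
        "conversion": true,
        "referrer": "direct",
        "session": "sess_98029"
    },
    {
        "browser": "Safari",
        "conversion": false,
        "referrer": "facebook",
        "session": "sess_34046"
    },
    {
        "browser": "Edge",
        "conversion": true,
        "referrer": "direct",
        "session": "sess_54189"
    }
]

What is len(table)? 6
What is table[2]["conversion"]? False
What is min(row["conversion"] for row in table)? False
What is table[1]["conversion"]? False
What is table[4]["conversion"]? False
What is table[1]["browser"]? "Firefox"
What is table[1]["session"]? "sess_49021"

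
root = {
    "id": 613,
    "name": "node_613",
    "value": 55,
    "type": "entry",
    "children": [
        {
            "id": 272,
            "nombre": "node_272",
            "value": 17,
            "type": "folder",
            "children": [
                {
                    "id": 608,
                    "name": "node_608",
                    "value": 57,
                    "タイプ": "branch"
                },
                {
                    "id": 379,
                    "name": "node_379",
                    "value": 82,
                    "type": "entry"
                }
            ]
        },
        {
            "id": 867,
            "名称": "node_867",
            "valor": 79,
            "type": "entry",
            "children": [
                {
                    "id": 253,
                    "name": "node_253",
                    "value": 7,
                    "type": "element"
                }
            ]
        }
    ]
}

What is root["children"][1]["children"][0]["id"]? 253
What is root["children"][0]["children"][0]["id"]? 608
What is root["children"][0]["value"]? 17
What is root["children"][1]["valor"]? 79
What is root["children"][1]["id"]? 867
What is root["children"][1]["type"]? "entry"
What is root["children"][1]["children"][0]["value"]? 7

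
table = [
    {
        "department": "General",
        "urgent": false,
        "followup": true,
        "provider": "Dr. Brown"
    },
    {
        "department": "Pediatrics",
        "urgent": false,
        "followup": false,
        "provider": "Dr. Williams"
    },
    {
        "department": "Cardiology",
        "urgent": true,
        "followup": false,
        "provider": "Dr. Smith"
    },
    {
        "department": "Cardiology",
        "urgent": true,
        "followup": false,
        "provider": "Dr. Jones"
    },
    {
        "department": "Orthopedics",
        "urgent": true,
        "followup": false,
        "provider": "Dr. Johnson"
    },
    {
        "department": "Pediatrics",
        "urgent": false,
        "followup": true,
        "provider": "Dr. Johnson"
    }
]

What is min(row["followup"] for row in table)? False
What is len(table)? 6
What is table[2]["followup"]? False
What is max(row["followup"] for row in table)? True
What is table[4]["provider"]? "Dr. Johnson"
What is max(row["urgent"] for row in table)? True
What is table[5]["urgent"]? False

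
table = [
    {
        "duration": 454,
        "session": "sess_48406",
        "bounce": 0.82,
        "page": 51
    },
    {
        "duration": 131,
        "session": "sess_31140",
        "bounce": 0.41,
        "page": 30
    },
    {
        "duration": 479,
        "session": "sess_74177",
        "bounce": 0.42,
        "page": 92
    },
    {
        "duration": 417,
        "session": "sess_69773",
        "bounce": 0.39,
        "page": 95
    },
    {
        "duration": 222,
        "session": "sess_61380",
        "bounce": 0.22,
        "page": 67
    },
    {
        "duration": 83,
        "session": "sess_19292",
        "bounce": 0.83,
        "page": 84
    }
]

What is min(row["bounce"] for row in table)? 0.22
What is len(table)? 6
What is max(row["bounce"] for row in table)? 0.83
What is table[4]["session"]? "sess_61380"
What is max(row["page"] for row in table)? 95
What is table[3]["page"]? 95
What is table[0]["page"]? 51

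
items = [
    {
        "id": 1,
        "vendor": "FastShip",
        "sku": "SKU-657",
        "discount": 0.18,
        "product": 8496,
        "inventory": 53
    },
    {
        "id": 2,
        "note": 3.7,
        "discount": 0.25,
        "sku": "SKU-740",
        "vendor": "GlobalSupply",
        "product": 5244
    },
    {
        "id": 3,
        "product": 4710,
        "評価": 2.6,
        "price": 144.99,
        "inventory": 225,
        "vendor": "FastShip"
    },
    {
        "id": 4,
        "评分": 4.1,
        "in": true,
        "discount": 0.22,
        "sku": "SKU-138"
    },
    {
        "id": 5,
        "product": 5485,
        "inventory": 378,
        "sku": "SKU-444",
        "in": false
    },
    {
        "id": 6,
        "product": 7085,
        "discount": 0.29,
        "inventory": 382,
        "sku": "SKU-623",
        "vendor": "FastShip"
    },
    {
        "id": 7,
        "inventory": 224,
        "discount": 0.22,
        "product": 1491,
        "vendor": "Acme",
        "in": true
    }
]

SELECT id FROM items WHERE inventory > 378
[6]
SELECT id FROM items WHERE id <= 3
[1, 2, 3]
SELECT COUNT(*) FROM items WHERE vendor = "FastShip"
3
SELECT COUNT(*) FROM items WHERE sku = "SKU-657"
1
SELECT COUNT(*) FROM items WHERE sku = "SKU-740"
1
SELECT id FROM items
[1, 2, 3, 4, 5, 6, 7]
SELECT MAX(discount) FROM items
0.29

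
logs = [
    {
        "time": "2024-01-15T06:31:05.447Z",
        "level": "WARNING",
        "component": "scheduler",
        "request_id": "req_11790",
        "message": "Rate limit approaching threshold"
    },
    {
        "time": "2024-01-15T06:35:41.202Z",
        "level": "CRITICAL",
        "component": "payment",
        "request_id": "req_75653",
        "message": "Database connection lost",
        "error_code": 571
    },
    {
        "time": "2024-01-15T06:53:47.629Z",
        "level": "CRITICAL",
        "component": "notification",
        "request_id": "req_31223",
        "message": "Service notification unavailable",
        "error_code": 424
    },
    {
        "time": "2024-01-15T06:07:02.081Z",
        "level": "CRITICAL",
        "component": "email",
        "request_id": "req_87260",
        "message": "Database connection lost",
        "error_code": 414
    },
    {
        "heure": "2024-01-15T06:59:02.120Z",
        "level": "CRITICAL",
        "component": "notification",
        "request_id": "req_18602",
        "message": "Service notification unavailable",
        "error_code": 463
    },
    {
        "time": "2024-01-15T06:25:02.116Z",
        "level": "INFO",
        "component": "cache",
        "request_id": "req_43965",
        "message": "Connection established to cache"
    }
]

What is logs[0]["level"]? "WARNING"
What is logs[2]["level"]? "CRITICAL"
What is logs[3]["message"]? "Database connection lost"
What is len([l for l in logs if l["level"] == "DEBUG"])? 0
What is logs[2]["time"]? "2024-01-15T06:53:47.629Z"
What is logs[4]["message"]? "Service notification unavailable"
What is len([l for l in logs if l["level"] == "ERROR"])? 0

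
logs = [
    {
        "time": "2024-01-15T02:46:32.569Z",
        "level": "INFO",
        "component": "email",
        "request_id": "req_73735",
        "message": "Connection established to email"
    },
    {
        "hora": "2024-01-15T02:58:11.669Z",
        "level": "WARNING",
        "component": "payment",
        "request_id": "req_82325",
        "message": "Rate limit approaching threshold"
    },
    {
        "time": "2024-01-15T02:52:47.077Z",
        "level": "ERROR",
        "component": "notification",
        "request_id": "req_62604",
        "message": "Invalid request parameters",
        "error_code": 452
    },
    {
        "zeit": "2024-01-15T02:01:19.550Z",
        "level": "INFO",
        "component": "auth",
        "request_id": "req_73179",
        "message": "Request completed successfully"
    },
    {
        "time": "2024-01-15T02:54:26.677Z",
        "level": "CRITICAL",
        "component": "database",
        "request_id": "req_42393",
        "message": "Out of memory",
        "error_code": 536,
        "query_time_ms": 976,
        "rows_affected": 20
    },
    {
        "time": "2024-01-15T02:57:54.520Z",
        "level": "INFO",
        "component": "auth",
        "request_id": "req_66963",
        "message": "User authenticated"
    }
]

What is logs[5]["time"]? "2024-01-15T02:57:54.520Z"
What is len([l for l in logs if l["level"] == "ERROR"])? 1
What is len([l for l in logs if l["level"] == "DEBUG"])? 0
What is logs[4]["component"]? "database"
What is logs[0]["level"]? "INFO"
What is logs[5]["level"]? "INFO"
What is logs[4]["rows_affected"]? 20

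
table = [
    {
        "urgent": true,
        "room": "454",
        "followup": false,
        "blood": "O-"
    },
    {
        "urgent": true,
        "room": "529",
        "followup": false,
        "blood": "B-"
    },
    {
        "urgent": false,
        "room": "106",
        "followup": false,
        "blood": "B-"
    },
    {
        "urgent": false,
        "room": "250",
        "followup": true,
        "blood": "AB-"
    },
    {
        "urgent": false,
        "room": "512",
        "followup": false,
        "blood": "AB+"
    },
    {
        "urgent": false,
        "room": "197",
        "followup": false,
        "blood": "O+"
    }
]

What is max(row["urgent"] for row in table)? True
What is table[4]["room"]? "512"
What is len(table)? 6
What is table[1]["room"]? "529"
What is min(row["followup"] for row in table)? False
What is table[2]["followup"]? False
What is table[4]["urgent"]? False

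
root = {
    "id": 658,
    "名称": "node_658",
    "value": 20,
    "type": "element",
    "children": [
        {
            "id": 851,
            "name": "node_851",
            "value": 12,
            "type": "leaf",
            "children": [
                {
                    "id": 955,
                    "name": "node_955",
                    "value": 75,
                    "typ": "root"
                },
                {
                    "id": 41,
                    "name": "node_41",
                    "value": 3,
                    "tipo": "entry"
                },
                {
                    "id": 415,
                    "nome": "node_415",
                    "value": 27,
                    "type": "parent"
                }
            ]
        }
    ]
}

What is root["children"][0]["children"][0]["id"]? 955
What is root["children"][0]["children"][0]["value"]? 75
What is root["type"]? "element"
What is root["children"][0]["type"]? "leaf"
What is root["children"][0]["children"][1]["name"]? "node_41"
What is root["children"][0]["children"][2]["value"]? 27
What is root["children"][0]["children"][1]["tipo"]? "entry"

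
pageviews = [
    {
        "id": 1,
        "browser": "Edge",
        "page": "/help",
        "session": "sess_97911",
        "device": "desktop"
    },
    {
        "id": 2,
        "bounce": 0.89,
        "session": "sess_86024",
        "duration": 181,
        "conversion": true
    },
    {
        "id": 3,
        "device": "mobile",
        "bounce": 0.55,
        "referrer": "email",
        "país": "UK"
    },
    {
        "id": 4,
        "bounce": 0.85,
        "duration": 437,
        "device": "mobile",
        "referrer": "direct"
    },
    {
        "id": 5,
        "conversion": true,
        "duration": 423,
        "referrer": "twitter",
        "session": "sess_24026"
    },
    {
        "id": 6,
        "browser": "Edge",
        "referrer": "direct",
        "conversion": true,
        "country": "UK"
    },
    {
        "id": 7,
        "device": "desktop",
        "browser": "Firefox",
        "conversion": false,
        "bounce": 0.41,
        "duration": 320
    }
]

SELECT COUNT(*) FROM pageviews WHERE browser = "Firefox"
1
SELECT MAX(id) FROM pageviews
7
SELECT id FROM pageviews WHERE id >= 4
[4, 5, 6, 7]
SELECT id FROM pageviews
[1, 2, 3, 4, 5, 6, 7]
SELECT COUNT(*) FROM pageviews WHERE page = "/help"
1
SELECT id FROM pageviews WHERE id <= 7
[1, 2, 3, 4, 5, 6, 7]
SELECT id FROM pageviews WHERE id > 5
[6, 7]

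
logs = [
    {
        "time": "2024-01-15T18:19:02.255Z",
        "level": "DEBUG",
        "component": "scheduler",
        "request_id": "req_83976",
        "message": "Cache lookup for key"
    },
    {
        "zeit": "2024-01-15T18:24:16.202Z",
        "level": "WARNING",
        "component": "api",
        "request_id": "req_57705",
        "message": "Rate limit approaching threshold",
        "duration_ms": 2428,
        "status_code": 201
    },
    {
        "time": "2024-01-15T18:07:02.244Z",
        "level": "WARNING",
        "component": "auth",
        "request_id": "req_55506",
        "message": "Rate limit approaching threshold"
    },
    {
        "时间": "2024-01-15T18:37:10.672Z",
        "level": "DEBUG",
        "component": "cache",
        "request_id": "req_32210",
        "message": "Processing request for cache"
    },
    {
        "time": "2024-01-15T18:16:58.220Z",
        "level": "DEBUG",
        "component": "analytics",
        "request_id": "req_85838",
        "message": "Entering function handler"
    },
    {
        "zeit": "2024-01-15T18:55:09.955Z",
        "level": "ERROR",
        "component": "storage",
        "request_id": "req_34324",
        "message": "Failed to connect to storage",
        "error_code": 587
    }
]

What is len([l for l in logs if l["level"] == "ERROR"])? 1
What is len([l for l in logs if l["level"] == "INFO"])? 0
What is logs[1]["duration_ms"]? 2428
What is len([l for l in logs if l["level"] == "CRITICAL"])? 0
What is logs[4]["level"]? "DEBUG"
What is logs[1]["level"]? "WARNING"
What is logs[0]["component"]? "scheduler"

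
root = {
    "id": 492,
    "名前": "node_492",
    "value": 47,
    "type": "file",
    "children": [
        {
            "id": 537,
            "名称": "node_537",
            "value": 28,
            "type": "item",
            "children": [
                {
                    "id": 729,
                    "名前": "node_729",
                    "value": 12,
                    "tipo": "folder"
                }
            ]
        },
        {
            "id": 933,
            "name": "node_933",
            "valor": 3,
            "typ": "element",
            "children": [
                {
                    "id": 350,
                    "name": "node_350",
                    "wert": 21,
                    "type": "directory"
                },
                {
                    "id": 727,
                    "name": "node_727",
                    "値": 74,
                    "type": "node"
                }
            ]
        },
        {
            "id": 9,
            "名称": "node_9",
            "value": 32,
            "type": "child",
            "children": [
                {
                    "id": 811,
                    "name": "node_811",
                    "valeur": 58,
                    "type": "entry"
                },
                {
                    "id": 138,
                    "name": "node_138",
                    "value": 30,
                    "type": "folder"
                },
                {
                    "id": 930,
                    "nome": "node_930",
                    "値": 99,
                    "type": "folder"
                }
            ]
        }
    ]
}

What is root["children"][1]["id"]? 933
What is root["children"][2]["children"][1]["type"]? "folder"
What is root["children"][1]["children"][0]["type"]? "directory"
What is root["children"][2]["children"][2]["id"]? 930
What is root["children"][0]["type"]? "item"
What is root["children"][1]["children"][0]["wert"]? 21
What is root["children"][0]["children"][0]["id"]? 729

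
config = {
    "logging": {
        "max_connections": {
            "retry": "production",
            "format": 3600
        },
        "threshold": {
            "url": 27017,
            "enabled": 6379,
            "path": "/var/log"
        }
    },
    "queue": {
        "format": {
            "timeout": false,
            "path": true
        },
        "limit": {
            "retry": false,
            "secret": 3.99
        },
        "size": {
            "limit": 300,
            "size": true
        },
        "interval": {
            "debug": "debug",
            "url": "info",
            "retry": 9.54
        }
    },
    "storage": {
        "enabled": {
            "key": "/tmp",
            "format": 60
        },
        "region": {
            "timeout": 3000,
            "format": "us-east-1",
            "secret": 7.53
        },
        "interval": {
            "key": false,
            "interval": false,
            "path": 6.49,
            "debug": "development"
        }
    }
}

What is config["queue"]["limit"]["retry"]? False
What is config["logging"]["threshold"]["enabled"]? 6379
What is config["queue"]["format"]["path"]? True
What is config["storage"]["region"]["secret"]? 7.53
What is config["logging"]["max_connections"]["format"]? 3600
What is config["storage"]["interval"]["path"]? 6.49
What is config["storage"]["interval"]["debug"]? "development"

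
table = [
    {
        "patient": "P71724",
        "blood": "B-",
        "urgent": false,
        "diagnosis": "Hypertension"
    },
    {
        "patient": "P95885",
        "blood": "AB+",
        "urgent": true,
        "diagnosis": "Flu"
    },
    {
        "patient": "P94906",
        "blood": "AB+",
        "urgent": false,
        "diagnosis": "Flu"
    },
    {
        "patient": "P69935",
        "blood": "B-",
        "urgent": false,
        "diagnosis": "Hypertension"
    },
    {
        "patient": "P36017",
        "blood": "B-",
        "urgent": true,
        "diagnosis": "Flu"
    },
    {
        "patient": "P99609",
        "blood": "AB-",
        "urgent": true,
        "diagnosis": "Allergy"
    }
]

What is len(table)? 6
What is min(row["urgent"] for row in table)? False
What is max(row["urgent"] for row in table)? True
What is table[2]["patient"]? "P94906"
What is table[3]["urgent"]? False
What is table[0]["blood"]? "B-"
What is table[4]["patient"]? "P36017"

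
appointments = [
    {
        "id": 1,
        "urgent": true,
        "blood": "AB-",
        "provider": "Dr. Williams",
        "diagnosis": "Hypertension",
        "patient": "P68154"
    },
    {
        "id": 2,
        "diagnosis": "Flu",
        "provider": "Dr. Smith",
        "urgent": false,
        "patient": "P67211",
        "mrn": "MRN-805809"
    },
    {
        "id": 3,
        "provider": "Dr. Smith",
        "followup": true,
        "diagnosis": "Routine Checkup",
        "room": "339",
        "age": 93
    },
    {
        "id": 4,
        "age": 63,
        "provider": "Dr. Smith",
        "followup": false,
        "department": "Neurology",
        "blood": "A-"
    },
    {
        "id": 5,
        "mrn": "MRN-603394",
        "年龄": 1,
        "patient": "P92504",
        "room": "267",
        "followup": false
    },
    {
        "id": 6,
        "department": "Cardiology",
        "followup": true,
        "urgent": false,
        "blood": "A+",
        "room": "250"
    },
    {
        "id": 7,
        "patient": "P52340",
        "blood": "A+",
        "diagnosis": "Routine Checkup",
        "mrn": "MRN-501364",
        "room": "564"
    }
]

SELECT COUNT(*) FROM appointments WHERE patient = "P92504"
1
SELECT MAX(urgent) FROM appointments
True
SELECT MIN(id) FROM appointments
1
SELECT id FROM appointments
[1, 2, 3, 4, 5, 6, 7]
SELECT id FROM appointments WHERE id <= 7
[1, 2, 3, 4, 5, 6, 7]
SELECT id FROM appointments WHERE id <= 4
[1, 2, 3, 4]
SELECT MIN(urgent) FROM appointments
False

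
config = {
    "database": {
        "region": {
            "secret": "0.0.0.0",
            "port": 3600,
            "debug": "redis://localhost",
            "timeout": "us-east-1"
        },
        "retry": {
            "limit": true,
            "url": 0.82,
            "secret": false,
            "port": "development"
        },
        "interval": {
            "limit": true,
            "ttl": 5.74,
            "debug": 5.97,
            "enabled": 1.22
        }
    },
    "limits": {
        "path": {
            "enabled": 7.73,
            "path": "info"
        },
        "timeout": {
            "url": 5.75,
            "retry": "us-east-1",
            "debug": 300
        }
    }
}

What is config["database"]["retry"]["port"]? "development"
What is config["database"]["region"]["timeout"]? "us-east-1"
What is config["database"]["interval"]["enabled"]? 1.22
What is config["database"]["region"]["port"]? 3600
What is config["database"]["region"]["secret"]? "0.0.0.0"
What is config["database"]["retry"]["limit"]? True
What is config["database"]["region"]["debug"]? "redis://localhost"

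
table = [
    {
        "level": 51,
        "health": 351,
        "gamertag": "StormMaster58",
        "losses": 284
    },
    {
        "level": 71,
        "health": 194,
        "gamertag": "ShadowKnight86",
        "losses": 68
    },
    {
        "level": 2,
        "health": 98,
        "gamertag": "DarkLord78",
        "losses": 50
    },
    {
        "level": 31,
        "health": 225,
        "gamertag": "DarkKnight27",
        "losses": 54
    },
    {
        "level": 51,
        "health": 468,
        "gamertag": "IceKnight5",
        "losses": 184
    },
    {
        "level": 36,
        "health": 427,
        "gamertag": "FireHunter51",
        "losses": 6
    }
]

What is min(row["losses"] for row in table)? 6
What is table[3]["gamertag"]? "DarkKnight27"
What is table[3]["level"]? 31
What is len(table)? 6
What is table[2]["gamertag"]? "DarkLord78"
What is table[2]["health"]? 98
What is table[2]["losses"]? 50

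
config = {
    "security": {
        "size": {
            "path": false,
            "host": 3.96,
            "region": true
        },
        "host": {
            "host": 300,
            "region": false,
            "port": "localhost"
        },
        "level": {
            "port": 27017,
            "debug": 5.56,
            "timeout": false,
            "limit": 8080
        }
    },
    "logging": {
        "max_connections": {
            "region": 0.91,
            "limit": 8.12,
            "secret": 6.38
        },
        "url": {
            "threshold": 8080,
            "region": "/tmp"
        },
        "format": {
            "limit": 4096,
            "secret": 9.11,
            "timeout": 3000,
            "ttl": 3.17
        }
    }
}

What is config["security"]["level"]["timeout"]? False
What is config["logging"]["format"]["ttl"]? 3.17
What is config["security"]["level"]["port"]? 27017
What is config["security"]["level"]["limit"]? 8080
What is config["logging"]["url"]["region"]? "/tmp"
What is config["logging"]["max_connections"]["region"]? 0.91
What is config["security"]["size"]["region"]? True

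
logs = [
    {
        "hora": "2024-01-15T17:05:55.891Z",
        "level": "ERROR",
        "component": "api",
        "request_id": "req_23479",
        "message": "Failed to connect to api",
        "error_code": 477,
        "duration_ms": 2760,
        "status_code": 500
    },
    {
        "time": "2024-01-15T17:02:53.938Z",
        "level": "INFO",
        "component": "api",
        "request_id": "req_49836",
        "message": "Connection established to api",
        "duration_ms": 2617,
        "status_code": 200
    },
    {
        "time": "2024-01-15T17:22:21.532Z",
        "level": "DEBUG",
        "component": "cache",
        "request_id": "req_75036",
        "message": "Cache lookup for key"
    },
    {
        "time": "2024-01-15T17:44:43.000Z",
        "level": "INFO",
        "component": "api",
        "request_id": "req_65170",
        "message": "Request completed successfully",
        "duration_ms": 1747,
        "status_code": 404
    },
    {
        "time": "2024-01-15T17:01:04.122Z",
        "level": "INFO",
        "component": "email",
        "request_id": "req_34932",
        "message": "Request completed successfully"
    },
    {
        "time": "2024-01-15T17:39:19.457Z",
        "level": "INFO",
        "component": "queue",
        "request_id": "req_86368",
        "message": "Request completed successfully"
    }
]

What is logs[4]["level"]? "INFO"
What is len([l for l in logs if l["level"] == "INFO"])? 4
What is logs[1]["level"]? "INFO"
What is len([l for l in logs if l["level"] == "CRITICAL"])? 0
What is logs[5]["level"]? "INFO"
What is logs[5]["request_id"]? "req_86368"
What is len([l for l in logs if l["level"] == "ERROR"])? 1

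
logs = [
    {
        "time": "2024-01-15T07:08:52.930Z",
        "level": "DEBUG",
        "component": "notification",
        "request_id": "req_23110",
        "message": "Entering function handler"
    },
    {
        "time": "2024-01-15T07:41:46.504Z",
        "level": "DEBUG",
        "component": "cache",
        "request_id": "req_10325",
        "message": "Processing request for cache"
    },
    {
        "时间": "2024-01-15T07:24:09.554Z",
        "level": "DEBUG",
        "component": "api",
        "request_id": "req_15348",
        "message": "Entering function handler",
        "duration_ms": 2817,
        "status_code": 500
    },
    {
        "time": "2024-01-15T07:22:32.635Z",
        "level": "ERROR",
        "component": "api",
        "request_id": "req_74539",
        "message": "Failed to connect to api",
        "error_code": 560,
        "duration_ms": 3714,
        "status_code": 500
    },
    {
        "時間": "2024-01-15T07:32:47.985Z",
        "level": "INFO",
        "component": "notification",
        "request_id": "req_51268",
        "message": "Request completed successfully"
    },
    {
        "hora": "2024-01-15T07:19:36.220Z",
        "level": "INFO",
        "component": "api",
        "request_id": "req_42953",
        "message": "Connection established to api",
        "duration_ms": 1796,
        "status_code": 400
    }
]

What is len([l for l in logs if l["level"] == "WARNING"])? 0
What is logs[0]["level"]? "DEBUG"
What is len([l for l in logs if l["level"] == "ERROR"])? 1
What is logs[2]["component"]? "api"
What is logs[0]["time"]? "2024-01-15T07:08:52.930Z"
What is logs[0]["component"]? "notification"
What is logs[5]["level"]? "INFO"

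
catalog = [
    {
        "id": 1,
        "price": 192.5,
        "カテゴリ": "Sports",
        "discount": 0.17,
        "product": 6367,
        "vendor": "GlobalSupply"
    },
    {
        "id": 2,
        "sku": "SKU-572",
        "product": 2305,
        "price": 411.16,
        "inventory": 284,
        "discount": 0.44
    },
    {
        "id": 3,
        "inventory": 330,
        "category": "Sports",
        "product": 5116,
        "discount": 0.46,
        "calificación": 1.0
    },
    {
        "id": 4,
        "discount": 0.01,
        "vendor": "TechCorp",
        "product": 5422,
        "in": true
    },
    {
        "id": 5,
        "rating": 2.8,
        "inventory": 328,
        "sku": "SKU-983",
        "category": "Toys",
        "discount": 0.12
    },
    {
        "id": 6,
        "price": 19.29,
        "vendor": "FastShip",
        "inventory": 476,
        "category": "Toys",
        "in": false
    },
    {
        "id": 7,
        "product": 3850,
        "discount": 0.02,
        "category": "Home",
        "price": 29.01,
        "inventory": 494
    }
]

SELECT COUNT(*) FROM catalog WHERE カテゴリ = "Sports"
1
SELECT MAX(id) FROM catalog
7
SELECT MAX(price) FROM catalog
411.16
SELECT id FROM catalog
[1, 2, 3, 4, 5, 6, 7]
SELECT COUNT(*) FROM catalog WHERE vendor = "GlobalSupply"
1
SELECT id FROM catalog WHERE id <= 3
[1, 2, 3]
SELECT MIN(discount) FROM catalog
0.01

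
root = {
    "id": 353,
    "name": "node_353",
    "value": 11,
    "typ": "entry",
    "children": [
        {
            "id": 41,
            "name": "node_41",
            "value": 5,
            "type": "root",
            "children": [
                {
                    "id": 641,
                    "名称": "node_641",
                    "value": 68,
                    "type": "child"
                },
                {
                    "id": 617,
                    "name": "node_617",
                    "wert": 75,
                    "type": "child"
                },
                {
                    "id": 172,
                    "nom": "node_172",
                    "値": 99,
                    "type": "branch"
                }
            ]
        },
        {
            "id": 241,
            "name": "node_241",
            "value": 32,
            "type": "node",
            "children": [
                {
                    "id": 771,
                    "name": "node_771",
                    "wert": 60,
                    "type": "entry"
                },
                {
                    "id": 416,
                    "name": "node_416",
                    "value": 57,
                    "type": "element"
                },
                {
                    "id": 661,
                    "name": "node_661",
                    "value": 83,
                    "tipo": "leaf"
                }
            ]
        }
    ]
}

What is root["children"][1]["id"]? 241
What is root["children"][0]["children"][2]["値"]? 99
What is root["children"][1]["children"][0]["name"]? "node_771"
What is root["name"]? "node_353"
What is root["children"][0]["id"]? 41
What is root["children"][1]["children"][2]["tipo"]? "leaf"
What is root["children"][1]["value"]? 32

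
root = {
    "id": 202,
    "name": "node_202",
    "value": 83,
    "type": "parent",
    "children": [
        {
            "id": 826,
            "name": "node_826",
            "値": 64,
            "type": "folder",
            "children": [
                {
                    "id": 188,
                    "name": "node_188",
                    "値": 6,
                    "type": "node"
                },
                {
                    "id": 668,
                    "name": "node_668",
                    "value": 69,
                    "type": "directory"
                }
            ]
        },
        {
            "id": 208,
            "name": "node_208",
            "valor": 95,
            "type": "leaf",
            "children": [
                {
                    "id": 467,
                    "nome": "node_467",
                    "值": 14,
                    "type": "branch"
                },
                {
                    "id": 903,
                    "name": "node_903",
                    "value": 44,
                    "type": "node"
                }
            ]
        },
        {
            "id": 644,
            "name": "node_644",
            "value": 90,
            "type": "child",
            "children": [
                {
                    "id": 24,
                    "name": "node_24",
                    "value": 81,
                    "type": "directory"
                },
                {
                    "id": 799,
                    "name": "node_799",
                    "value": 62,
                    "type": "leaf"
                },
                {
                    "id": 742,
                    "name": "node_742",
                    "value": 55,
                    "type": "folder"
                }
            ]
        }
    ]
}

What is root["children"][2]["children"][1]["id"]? 799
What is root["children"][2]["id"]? 644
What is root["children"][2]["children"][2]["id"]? 742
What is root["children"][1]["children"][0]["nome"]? "node_467"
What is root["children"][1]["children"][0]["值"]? 14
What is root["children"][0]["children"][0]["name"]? "node_188"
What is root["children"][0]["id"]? 826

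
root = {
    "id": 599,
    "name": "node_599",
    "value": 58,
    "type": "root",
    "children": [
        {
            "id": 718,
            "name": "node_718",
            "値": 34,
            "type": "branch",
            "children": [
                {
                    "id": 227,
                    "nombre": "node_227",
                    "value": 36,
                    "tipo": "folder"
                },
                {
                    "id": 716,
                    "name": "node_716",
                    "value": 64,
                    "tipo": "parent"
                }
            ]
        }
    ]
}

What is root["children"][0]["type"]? "branch"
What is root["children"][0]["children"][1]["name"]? "node_716"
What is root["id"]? 599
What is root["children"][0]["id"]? 718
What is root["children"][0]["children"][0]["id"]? 227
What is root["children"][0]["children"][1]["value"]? 64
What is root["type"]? "root"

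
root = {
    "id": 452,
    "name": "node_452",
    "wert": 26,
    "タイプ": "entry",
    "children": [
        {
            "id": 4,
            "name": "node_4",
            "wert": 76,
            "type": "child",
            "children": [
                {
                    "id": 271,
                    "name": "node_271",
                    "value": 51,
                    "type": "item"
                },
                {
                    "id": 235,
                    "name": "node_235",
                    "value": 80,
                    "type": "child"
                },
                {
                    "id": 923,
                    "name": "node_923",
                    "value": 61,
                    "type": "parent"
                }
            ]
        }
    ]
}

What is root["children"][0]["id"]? 4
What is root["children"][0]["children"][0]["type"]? "item"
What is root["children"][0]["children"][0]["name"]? "node_271"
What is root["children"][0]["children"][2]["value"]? 61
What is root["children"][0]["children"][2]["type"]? "parent"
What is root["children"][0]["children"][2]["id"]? 923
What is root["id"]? 452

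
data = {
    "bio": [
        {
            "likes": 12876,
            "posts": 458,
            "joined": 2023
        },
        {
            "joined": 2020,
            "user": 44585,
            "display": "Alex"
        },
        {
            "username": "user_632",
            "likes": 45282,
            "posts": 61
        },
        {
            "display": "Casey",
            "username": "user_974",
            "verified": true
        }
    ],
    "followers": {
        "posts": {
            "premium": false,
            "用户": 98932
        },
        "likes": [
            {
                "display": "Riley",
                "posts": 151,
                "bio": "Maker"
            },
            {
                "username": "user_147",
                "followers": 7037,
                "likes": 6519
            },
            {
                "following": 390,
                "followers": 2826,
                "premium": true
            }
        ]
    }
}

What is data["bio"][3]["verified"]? True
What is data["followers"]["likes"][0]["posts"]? 151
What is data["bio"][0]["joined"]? 2023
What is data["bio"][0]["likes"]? 12876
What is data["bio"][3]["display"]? "Casey"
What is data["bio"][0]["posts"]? 458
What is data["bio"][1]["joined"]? 2020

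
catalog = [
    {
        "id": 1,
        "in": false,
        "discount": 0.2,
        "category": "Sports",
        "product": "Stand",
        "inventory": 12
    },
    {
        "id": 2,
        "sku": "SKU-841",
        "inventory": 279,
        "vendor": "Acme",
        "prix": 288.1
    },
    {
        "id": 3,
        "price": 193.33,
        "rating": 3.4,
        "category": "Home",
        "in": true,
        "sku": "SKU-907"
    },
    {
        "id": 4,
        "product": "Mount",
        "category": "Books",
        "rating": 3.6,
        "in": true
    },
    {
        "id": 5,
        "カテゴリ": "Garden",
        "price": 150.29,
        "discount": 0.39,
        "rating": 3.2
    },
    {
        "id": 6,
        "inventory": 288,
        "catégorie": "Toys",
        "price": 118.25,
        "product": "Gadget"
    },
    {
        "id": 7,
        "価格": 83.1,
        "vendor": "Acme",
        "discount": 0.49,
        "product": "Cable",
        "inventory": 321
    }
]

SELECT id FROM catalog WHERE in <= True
[1, 3, 4]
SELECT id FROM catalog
[1, 2, 3, 4, 5, 6, 7]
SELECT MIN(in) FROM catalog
False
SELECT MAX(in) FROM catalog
True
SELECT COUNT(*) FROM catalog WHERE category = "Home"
1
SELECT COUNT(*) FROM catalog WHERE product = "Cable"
1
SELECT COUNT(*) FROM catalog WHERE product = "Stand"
1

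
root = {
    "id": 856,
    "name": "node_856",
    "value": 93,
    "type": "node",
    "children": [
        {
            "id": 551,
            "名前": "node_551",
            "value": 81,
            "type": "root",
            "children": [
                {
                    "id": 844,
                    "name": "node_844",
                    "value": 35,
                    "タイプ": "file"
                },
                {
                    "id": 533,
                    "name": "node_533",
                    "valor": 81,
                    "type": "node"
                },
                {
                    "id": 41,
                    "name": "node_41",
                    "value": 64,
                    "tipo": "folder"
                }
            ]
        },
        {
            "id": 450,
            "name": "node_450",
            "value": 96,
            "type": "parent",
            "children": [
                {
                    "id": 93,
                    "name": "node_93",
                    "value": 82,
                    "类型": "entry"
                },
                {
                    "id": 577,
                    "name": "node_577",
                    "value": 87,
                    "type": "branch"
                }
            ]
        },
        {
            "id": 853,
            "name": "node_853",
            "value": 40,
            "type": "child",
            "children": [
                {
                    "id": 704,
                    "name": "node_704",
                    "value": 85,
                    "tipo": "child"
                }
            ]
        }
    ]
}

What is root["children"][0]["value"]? 81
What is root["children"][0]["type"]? "root"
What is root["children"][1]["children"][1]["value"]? 87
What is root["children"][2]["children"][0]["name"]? "node_704"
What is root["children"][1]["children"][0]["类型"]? "entry"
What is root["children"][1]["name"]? "node_450"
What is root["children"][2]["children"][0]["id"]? 704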